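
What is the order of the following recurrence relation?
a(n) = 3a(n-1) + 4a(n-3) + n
The order is the largest lag k for which a(n-k) appears. Here the deepest term is a(n-3) (the n term is non-homogeneous and does not affect the order), so the order is 3.

Order 3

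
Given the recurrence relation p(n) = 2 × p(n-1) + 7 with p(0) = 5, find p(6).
Computing step by step:
p(0) = 5
p(1) = 2 × 5 + 7 = 17
p(2) = 2 × 17 + 7 = 41
p(3) = 2 × 41 + 7 = 89
p(4) = 2 × 89 + 7 = 185
p(5) = 2 × 185 + 7 = 377
p(6) = 2 × 377 + 7 = 761

761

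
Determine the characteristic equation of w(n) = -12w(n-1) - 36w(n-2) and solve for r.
Substitute w(n) = rⁿ and divide through by rⁿ⁻²: r² + 12r + 36 = 0
Factor: (r + 6)² = 0, so r = -6 (double root).
General solution: w(n) = (A + Bn)·(-6)ⁿ

Characteristic: r² + 12r + 36 = 0, Roots: r = -6 (double root)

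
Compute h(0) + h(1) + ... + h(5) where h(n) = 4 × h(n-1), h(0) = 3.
Computing the sequence terms: 3, 12, 48, 192, 768, 3072
Adding these values together:

4095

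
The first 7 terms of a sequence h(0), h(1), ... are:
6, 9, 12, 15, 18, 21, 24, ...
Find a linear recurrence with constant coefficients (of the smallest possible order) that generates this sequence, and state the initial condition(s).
Look for the lowest-order linear relation among consecutive terms.
Observation: consecutive differences are constant (= 3).
Check at n=2: 1·9 + 3 = 12. ✓

h(n) = h(n-1) + 3, h(0) = 6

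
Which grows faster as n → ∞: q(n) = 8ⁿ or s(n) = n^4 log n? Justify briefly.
Comparing growth rates:
Growth-rate hierarchy: log n ≺ any polynomial ≺ any exponential cⁿ (c>1) ≺ n! ≺ nⁿ.
exponential base 8 dominates polynomial degree 4 (with log factor) asymptotically.

q(n) grows faster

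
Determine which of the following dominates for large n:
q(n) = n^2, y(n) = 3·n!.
Comparing growth rates:
Growth-rate hierarchy: log n ≺ any polynomial ≺ any exponential cⁿ (c>1) ≺ n! ≺ nⁿ.
factorial dominates polynomial degree 2 asymptotically.

y(n) grows faster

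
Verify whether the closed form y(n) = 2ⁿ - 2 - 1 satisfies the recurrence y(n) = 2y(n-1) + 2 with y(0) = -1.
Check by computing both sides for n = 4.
From the recurrence with y(0) = -1:
  y(0) = -1, y(1) = 0, y(2) = 2, y(3) = 6, y(4) = 14
  so the recurrence gives y(4) = 14.
From the proposed closed form y(n) = 2ⁿ - 2 - 1:
  y(4) = 13.
The recurrence gives 14 but the closed form gives 13, so the closed form does not satisfy the recurrence.

No, the closed form is incorrect.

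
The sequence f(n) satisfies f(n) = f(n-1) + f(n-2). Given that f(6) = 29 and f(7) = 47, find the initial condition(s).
Work backwards using f(k) = f(k+2) - f(k+1):
f(5) = f(7) - f(6) = 47 - 29 = 18
f(4) = f(6) - f(5) = 29 - 18 = 11
f(3) = f(5) - f(4) = 18 - 11 = 7
f(2) = f(4) - f(3) = 11 - 7 = 4
f(1) = f(3) - f(2) = 7 - 4 = 3
f(0) = f(2) - f(1) = 4 - 3 = 1

f(0) = 1, f(1) = 3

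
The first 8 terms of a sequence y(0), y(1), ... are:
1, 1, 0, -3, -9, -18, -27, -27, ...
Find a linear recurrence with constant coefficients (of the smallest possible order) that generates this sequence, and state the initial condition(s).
Look for the lowest-order linear relation among consecutive terms.
Observation: y(n) - 3·y(n-1) - (-3)·y(n-2) = 0 holds for the shown terms, and no order-1 relation y(n) = α·y(n-1) + β fits.
Check at n=3: 3·0 + (-3)·1 = -3. ✓

y(n) = 3y(n-1) - 3y(n-2), y(0) = 1, y(1) = 1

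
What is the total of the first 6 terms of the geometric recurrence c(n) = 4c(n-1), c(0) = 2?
Computing the sequence terms: 2, 8, 32, 128, 512, 2048
Adding these values together:

2730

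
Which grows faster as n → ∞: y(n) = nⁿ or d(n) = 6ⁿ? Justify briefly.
Comparing growth rates:
Growth-rate hierarchy: log n ≺ any polynomial ≺ any exponential cⁿ (c>1) ≺ n! ≺ nⁿ.
super-exponential nⁿ dominates exponential base 6 asymptotically.

y(n) grows faster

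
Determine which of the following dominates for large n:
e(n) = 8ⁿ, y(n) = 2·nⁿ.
Comparing growth rates:
Growth-rate hierarchy: log n ≺ any polynomial ≺ any exponential cⁿ (c>1) ≺ n! ≺ nⁿ.
super-exponential nⁿ dominates exponential base 8 asymptotically.

y(n) grows faster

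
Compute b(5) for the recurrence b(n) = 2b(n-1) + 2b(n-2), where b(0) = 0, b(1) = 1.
Computing the sequence terms:
0, 1, 2, 6, 16, 44

44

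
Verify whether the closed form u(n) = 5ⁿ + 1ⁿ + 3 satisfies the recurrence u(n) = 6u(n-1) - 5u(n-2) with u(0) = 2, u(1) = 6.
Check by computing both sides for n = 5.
From the recurrence with u(0) = 2, u(1) = 6:
  u(0) = 2, u(1) = 6, u(2) = 26, u(3) = 126, u(4) = 626, u(5) = 3126
  so the recurrence gives u(5) = 3126.
From the proposed closed form u(n) = 5ⁿ + 1ⁿ + 3:
  u(5) = 3129.
The recurrence gives 3126 but the closed form gives 3129, so the closed form does not satisfy the recurrence.

No, the closed form is incorrect.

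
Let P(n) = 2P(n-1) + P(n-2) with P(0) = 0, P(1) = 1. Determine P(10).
Computing the sequence terms:
0, 1, 2, 5, 12, 29, 70, 169, 408, 985, 2378

2378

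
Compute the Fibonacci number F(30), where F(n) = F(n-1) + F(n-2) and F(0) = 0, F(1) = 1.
Computing the sequence terms:
0, 1, 1, 2, 3, 5, 8, 13, 21, 34, 55, 89, 144, 233, 377, 610, 987, 1597, 2584, 4181, 6765, 10946, 17711, 28657, 46368, 75025, 121393, 196418, 317811, 514229, 832040

832040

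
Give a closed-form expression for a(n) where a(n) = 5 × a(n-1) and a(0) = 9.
Recurrence: a(n) = 5 × a(n-1), initial: a(0) = 9.
Each term is 5 times the previous, so this is geometric with ratio 5. After n steps: a(n) = a(0)·5ⁿ = 9·5ⁿ.

a(n) = 9·5ⁿ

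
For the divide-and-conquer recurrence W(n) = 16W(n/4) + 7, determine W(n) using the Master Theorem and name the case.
Master Theorem template: W(n) = a·W(n/b) + f(n).
Here: a=16, b=4, f(n)=7
Compute log_b(a) = log_4(16) = 2.
f(n) = 7 = O(n^(2-ε)) with ε = 2. Case 1: W(n) = Θ(n^log_b(a)) = Θ(n^2).

Case 1: W(n) = Θ(n^2)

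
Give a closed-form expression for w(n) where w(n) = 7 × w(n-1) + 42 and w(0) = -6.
Recurrence: w(n) = 7 × w(n-1) + 42, initial: w(0) = -6.
Try w(n) = A·7ⁿ + C. Substituting: A·7ⁿ + C = 7(A·7ⁿ⁻¹ + C) + 42 = A·7ⁿ + 7C + 42, so C = 7C + 42, giving C = -7. Then w(0) = A - 7 = -6 gives A = 1.

w(n) = 7ⁿ - 7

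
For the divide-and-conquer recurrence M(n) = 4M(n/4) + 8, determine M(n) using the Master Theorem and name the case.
Master Theorem template: M(n) = a·M(n/b) + f(n).
Here: a=4, b=4, f(n)=8
Compute log_b(a) = log_4(4) = 1.
f(n) = 8 = O(n^(1-ε)) with ε = 1. Case 1: M(n) = Θ(n^log_b(a)) = Θ(n).

Case 1: M(n) = Θ(n)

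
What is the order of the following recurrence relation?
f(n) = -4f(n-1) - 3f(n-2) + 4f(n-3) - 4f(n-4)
The order is the largest lag k for which f(n-k) appears. Here the deepest term is f(n-4), so the order is 4.

Order 4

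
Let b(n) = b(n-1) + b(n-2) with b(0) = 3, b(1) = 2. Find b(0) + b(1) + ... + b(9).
Computing the sequence terms: 3, 2, 5, 7, 12, 19, 31, 50, 81, 131
Adding these values together:

341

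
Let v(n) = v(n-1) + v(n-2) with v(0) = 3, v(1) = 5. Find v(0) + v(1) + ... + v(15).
Computing the sequence terms: 3, 5, 8, 13, 21, 34, 55, 89, 144, 233, 377, 610, 987, 1597, 2584, 4181
Adding these values together:

10941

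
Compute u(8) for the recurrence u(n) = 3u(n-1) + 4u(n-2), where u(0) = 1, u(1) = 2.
Computing the sequence terms:
1, 2, 10, 38, 154, 614, 2458, 9830, 39322

39322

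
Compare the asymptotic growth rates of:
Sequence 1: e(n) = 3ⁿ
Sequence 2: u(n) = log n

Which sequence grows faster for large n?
Comparing growth rates:
Growth-rate hierarchy: log n ≺ any polynomial ≺ any exponential cⁿ (c>1) ≺ n! ≺ nⁿ.
exponential base 3 dominates logarithmic asymptotically.

e(n) grows faster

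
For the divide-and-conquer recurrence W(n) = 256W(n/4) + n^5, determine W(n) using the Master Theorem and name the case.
Master Theorem template: W(n) = a·W(n/b) + f(n).
Here: a=256, b=4, f(n)=n^5
Compute log_b(a) = log_4(256) = 4.
f(n) = n^5 = Ω(n^(4+ε)) with ε = 1, and the regularity condition holds (a·f(n/b) = (a/b^5)·f(n) with a/b^5 = 4^-1 < 1). Case 3: W(n) = Θ(f(n)) = Θ(n^5).

Case 3: W(n) = Θ(n^5)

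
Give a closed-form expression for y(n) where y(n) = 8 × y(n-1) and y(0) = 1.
Recurrence: y(n) = 8 × y(n-1), initial: y(0) = 1.
Each term is 8 times the previous, so this is geometric with ratio 8. After n steps: y(n) = y(0)·8ⁿ = 8ⁿ.

y(n) = 8ⁿ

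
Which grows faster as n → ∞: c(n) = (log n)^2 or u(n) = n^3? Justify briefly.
Comparing growth rates:
Growth-rate hierarchy: log n ≺ any polynomial ≺ any exponential cⁿ (c>1) ≺ n! ≺ nⁿ.
polynomial degree 3 dominates polylogarithmic (log n)^2 asymptotically.

u(n) grows faster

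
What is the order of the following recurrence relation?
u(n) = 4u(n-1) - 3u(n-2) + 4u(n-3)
The order is the largest lag k for which u(n-k) appears. Here the deepest term is u(n-3), so the order is 3.

Order 3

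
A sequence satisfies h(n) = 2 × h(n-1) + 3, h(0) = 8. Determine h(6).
Computing step by step:
h(0) = 8
h(1) = 2 × 8 + 3 = 19
h(2) = 2 × 19 + 3 = 41
h(3) = 2 × 41 + 3 = 85
h(4) = 2 × 85 + 3 = 173
h(5) = 2 × 173 + 3 = 349
h(6) = 2 × 349 + 3 = 701

701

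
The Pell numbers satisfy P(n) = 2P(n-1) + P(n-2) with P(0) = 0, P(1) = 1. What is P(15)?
Computing the sequence terms:
0, 1, 2, 5, 12, 29, 70, 169, 408, 985, 2378, 5741, 13860, 33461, 80782, 195025

195025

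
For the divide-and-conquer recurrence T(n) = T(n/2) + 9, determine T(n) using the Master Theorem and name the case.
Master Theorem template: T(n) = a·T(n/b) + f(n).
Here: a=1, b=2, f(n)=9
Compute log_b(a) = log_2(1) = 0.
f(n) = 9 = Θ(1). Case 2: T(n) = Θ(log n).

Case 2: T(n) = Θ(log n)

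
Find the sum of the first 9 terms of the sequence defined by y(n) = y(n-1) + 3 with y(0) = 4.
Computing the sequence terms: 4, 7, 10, 13, 16, 19, 22, 25, 28
Adding these values together:

144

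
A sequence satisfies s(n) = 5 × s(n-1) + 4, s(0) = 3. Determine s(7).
Computing step by step:
s(0) = 3
s(1) = 5 × 3 + 4 = 19
s(2) = 5 × 19 + 4 = 99
s(3) = 5 × 99 + 4 = 499
s(4) = 5 × 499 + 4 = 2499
s(5) = 5 × 2499 + 4 = 12499
s(6) = 5 × 12499 + 4 = 62499
s(7) = 5 × 62499 + 4 = 312499

312499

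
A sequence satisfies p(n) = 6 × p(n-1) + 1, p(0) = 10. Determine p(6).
Computing step by step:
p(0) = 10
p(1) = 6 × 10 + 1 = 61
p(2) = 6 × 61 + 1 = 367
p(3) = 6 × 367 + 1 = 2203
p(4) = 6 × 2203 + 1 = 13219
p(5) = 6 × 13219 + 1 = 79315
p(6) = 6 × 79315 + 1 = 475891

475891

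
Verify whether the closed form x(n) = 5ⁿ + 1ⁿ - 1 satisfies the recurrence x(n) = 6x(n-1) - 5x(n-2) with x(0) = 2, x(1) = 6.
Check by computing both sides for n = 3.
From the recurrence with x(0) = 2, x(1) = 6:
  x(0) = 2, x(1) = 6, x(2) = 26, x(3) = 126
  so the recurrence gives x(3) = 126.
From the proposed closed form x(n) = 5ⁿ + 1ⁿ - 1:
  x(3) = 125.
The recurrence gives 126 but the closed form gives 125, so the closed form does not satisfy the recurrence.

No, the closed form is incorrect.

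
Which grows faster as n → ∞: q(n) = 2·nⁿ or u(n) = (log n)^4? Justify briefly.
Comparing growth rates:
Growth-rate hierarchy: log n ≺ any polynomial ≺ any exponential cⁿ (c>1) ≺ n! ≺ nⁿ.
super-exponential nⁿ dominates polylogarithmic (log n)^4 asymptotically.

q(n) grows faster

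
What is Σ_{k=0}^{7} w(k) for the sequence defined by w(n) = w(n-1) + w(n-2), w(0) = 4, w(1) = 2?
Computing the sequence terms: 4, 2, 6, 8, 14, 22, 36, 58
Adding these values together:

150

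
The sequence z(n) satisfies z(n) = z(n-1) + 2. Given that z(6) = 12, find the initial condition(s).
z(6) = z(0) + 6·2, so z(0) = 12 - 12 = 0.

z(0) = 0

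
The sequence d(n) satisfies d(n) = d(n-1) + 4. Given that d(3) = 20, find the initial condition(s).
d(3) = d(0) + 3·4, so d(0) = 20 - 12 = 8.

d(0) = 8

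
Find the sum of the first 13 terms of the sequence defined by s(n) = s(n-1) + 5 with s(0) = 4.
Computing the sequence terms: 4, 9, 14, 19, 24, 29, 34, 39, 44, 49, 54, 59, 64
Adding these values together:

442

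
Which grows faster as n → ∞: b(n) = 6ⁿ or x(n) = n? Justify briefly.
Comparing growth rates:
Growth-rate hierarchy: log n ≺ any polynomial ≺ any exponential cⁿ (c>1) ≺ n! ≺ nⁿ.
exponential base 6 dominates polynomial degree 1 asymptotically.

b(n) grows faster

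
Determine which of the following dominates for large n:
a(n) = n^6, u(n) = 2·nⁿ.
Comparing growth rates:
Growth-rate hierarchy: log n ≺ any polynomial ≺ any exponential cⁿ (c>1) ≺ n! ≺ nⁿ.
super-exponential nⁿ dominates polynomial degree 6 asymptotically.

u(n) grows faster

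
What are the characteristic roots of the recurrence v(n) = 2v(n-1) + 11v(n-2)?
Substitute v(n) = rⁿ and divide through by rⁿ⁻²: r² - 2r - 11 = 0
Discriminant: 2² + 4·11 = 48, not a perfect square, so by the quadratic formula r = (2 ± √48)/2.
General solution: v(n) = A·r₁ⁿ + B·r₂ⁿ where r₁,r₂ = (2 ± √48)/2

Characteristic: r² - 2r - 11 = 0, Roots: r = (2 ± √48)/2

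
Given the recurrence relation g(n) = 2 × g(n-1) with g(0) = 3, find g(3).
Computing step by step:
g(0) = 3
g(1) = 2 × 3 = 6
g(2) = 2 × 6 = 12
g(3) = 2 × 12 = 24

24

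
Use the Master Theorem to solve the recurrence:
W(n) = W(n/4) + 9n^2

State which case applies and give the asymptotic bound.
Master Theorem template: W(n) = a·W(n/b) + f(n).
Here: a=1, b=4, f(n)=9n^2
Compute log_b(a) = log_4(1) = 0.
f(n) = 9n^2 = Ω(n^(0+ε)) with ε = 2, and the regularity condition holds (a·f(n/b) = (a/b^2)·f(n) with a/b^2 = 4^-2 < 1). Case 3: W(n) = Θ(f(n)) = Θ(n^2).

Case 3: W(n) = Θ(n^2)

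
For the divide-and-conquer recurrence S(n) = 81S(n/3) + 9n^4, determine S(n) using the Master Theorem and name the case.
Master Theorem template: S(n) = a·S(n/b) + f(n).
Here: a=81, b=3, f(n)=9n^4
Compute log_b(a) = log_3(81) = 4.
f(n) = 9n^4 = Θ(n^4). Case 2: S(n) = Θ(n^4 log n).

Case 2: S(n) = Θ(n^4 log n)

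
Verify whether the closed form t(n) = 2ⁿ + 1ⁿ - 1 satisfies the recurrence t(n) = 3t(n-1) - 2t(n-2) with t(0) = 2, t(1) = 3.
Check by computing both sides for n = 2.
From the recurrence with t(0) = 2, t(1) = 3:
  t(0) = 2, t(1) = 3, t(2) = 5
  so the recurrence gives t(2) = 5.
From the proposed closed form t(n) = 2ⁿ + 1ⁿ - 1:
  t(2) = 4.
The recurrence gives 5 but the closed form gives 4, so the closed form does not satisfy the recurrence.

No, the closed form is incorrect.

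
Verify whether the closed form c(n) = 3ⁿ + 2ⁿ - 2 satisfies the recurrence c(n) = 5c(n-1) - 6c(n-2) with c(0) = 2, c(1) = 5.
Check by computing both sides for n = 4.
From the recurrence with c(0) = 2, c(1) = 5:
  c(0) = 2, c(1) = 5, c(2) = 13, c(3) = 35, c(4) = 97
  so the recurrence gives c(4) = 97.
From the proposed closed form c(n) = 3ⁿ + 2ⁿ - 2:
  c(4) = 95.
The recurrence gives 97 but the closed form gives 95, so the closed form does not satisfy the recurrence.

No, the closed form is incorrect.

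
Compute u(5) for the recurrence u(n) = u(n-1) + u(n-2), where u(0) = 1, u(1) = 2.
Computing the sequence terms:
1, 2, 3, 5, 8, 13

13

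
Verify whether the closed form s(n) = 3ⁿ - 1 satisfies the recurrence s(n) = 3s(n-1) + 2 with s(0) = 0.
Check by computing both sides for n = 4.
From the recurrence with s(0) = 0:
  s(0) = 0, s(1) = 2, s(2) = 8, s(3) = 26, s(4) = 80
  so the recurrence gives s(4) = 80.
From the proposed closed form s(n) = 3ⁿ - 1:
  s(4) = 80.
Both sides give 80 at n = 4, and the initial condition(s) match, so the closed form is consistent.

Yes, the closed form is correct.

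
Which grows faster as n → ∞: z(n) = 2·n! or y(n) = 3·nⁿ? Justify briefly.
Comparing growth rates:
Growth-rate hierarchy: log n ≺ any polynomial ≺ any exponential cⁿ (c>1) ≺ n! ≺ nⁿ.
super-exponential nⁿ dominates factorial asymptotically.

y(n) grows faster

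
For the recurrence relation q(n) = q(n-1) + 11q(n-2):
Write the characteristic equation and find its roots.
Substitute q(n) = rⁿ and divide through by rⁿ⁻²: r² - r - 11 = 0
Discriminant: 1² + 4·11 = 45, not a perfect square, so by the quadratic formula r = (1 ± √45)/2.
General solution: q(n) = A·r₁ⁿ + B·r₂ⁿ where r₁,r₂ = (1 ± √45)/2

Characteristic: r² - r - 11 = 0, Roots: r = (1 ± √45)/2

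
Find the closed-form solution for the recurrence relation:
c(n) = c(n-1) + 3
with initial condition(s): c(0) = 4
Recurrence: c(n) = c(n-1) + 3, initial: c(0) = 4.
Each step adds 3, so c(n) = c(0) + 3n = 3n + 4.

c(n) = 3n + 4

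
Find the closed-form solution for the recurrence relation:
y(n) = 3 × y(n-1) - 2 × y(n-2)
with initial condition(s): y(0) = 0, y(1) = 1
Recurrence: y(n) = 3 × y(n-1) - 2 × y(n-2), initial: y(0) = 0, y(1) = 1.
Characteristic equation: r² - 3r + 2 = 0, which factors as (r - 2)(r - 1) = 0, so r = 2, 1. General solution y(n) = A·2ⁿ + B·1ⁿ. From y(0) = 0: A + B = 0. From y(1) = 1: 2A + 1B = 1. Solving gives A = 1, B = -1.

y(n) = 2ⁿ - 1ⁿ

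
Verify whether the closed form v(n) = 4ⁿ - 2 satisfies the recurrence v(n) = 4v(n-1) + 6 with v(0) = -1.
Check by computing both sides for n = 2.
From the recurrence with v(0) = -1:
  v(0) = -1, v(1) = 2, v(2) = 14
  so the recurrence gives v(2) = 14.
From the proposed closed form v(n) = 4ⁿ - 2:
  v(2) = 14.
Both sides give 14 at n = 2, and the initial condition(s) match, so the closed form is consistent.

Yes, the closed form is correct.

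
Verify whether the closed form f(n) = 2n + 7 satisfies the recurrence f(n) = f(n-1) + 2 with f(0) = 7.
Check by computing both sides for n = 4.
From the recurrence with f(0) = 7:
  f(0) = 7, f(1) = 9, f(2) = 11, f(3) = 13, f(4) = 15
  so the recurrence gives f(4) = 15.
From the proposed closed form f(n) = 2n + 7:
  f(4) = 15.
Both sides give 15 at n = 4, and the initial condition(s) match, so the closed form is consistent.

Yes, the closed form is correct.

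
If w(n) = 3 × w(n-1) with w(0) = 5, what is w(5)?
Computing step by step:
w(0) = 5
w(1) = 3 × 5 = 15
w(2) = 3 × 15 = 45
w(3) = 3 × 45 = 135
w(4) = 3 × 135 = 405
w(5) = 3 × 405 = 1215

1215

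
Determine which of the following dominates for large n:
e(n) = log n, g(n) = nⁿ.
Comparing growth rates:
Growth-rate hierarchy: log n ≺ any polynomial ≺ any exponential cⁿ (c>1) ≺ n! ≺ nⁿ.
super-exponential nⁿ dominates logarithmic asymptotically.

g(n) grows faster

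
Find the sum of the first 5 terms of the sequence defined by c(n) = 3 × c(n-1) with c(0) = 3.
Computing the sequence terms: 3, 9, 27, 81, 243
Adding these values together:

363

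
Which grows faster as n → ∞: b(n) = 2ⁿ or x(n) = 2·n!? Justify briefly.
Comparing growth rates:
Growth-rate hierarchy: log n ≺ any polynomial ≺ any exponential cⁿ (c>1) ≺ n! ≺ nⁿ.
factorial dominates exponential base 2 asymptotically.

x(n) grows faster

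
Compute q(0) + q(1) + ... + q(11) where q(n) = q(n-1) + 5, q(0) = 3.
Computing the sequence terms: 3, 8, 13, 18, 23, 28, 33, 38, 43, 48, 53, 58
Adding these values together:

366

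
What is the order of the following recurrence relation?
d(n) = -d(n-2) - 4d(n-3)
The order is the largest lag k for which d(n-k) appears. Here the deepest term is d(n-3), so the order is 3.

Order 3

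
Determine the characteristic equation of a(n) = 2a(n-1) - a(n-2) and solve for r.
Substitute a(n) = rⁿ and divide through by rⁿ⁻²: r² - 2r + 1 = 0
Factor: (r - 1)² = 0, so r = 1 (double root).
General solution: a(n) = (A + Bn)·1ⁿ

Characteristic: r² - 2r + 1 = 0, Roots: r = 1 (double root)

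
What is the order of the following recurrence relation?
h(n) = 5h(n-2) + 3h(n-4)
The order is the largest lag k for which h(n-k) appears. Here the deepest term is h(n-4), so the order is 4.

Order 4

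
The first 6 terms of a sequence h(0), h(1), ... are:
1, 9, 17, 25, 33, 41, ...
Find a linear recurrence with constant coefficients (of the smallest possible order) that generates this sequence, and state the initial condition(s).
Look for the lowest-order linear relation among consecutive terms.
Observation: consecutive differences are constant (= 8).
Check at n=2: 1·9 + 8 = 17. ✓

h(n) = h(n-1) + 8, h(0) = 1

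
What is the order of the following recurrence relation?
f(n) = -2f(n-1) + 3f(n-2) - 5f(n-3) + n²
The order is the largest lag k for which f(n-k) appears. Here the deepest term is f(n-3) (the n² term is non-homogeneous and does not affect the order), so the order is 3.

Order 3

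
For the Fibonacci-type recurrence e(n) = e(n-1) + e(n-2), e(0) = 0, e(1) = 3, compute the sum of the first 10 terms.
Computing the sequence terms: 0, 3, 3, 6, 9, 15, 24, 39, 63, 102
Adding these values together:

264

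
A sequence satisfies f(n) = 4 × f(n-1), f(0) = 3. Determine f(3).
Computing step by step:
f(0) = 3
f(1) = 4 × 3 = 12
f(2) = 4 × 12 = 48
f(3) = 4 × 48 = 192

192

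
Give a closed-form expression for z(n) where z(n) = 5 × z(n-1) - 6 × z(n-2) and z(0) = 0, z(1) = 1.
Recurrence: z(n) = 5 × z(n-1) - 6 × z(n-2), initial: z(0) = 0, z(1) = 1.
Characteristic equation: r² - 5r + 6 = 0, which factors as (r - 3)(r - 2) = 0, so r = 3, 2. General solution z(n) = A·3ⁿ + B·2ⁿ. From z(0) = 0: A + B = 0. From z(1) = 1: 3A + 2B = 1. Solving gives A = 1, B = -1.

z(n) = 3ⁿ - 2ⁿ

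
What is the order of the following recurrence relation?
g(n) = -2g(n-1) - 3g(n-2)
The order is the largest lag k for which g(n-k) appears. Here the deepest term is g(n-2), so the order is 2.

Order 2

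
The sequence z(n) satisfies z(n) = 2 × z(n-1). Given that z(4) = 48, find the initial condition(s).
In general z(n) = 2ⁿ · z(0). At n = 4: z(0) = z(4) / 2^4 = 48 / 16 = 3.

z(0) = 3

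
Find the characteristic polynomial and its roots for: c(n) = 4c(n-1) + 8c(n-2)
Substitute c(n) = rⁿ and divide through by rⁿ⁻²: r² - 4r - 8 = 0
Discriminant: 4² + 4·8 = 48, not a perfect square, so by the quadratic formula r = (4 ± √48)/2.
General solution: c(n) = A·r₁ⁿ + B·r₂ⁿ where r₁,r₂ = (4 ± √48)/2

Characteristic: r² - 4r - 8 = 0, Roots: r = (4 ± √48)/2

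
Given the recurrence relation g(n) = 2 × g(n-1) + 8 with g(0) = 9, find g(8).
Computing step by step:
g(0) = 9
g(1) = 2 × 9 + 8 = 26
g(2) = 2 × 26 + 8 = 60
g(3) = 2 × 60 + 8 = 128
g(4) = 2 × 128 + 8 = 264
g(5) = 2 × 264 + 8 = 536
g(6) = 2 × 536 + 8 = 1080
g(7) = 2 × 1080 + 8 = 2168
g(8) = 2 × 2168 + 8 = 4344

4344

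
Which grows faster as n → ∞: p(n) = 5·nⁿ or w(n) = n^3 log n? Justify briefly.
Comparing growth rates:
Growth-rate hierarchy: log n ≺ any polynomial ≺ any exponential cⁿ (c>1) ≺ n! ≺ nⁿ.
super-exponential nⁿ dominates polynomial degree 3 (with log factor) asymptotically.

p(n) grows faster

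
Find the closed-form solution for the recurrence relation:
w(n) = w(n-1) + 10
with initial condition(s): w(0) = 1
Recurrence: w(n) = w(n-1) + 10, initial: w(0) = 1.
Each step adds 10, so w(n) = w(0) + 10n = 10n + 1.

w(n) = 10n + 1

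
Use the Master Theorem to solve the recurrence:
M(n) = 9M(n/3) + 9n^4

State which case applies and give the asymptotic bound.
Master Theorem template: M(n) = a·M(n/b) + f(n).
Here: a=9, b=3, f(n)=9n^4
Compute log_b(a) = log_3(9) = 2.
f(n) = 9n^4 = Ω(n^(2+ε)) with ε = 2, and the regularity condition holds (a·f(n/b) = (a/b^4)·f(n) with a/b^4 = 3^-2 < 1). Case 3: M(n) = Θ(f(n)) = Θ(n^4).

Case 3: M(n) = Θ(n^4)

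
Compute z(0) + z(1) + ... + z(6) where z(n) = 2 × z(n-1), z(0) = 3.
Computing the sequence terms: 3, 6, 12, 24, 48, 96, 192
Adding these values together:

381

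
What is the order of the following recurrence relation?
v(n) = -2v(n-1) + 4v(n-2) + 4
The order is the largest lag k for which v(n-k) appears. Here the deepest term is v(n-2) (the 4 term is non-homogeneous and does not affect the order), so the order is 2.

Order 2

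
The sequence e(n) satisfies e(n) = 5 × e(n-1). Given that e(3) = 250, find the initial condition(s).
In general e(n) = 5ⁿ · e(0). At n = 3: e(0) = e(3) / 5^3 = 250 / 125 = 2.

e(0) = 2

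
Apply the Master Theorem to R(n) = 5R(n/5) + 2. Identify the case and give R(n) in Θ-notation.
Master Theorem template: R(n) = a·R(n/b) + f(n).
Here: a=5, b=5, f(n)=2
Compute log_b(a) = log_5(5) = 1.
f(n) = 2 = O(n^(1-ε)) with ε = 1. Case 1: R(n) = Θ(n^log_b(a)) = Θ(n).

Case 1: R(n) = Θ(n)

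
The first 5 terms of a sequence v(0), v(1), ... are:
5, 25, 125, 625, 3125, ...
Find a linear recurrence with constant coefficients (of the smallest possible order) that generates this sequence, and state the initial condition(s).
Look for the lowest-order linear relation among consecutive terms.
Observation: each term is 5× the previous.
Check at n=2: 5·25 = 125. ✓

v(n) = 5 × v(n-1), v(0) = 5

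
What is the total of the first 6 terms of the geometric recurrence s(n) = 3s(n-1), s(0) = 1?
Computing the sequence terms: 1, 3, 9, 27, 81, 243
Adding these values together:

364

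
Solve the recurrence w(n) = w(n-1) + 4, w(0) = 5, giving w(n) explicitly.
Recurrence: w(n) = w(n-1) + 4, initial: w(0) = 5.
Each step adds 4, so w(n) = w(0) + 4n = 4n + 5.

w(n) = 4n + 5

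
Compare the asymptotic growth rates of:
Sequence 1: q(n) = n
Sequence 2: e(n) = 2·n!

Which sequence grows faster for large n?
Comparing growth rates:
Growth-rate hierarchy: log n ≺ any polynomial ≺ any exponential cⁿ (c>1) ≺ n! ≺ nⁿ.
factorial dominates polynomial degree 1 asymptotically.

e(n) grows faster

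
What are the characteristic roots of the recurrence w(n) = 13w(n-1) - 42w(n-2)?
Substitute w(n) = rⁿ and divide through by rⁿ⁻²: r² - 13r + 42 = 0
Factor: (r - 7)(r - 6) = 0, so r = 7, 6.
General solution: w(n) = A·7ⁿ + B·6ⁿ

Characteristic: r² - 13r + 42 = 0, Roots: r = 7, 6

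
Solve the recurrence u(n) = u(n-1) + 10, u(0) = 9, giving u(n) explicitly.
Recurrence: u(n) = u(n-1) + 10, initial: u(0) = 9.
Each step adds 10, so u(n) = u(0) + 10n = 10n + 9.

u(n) = 10n + 9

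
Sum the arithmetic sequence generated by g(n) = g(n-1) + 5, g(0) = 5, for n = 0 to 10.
Computing the sequence terms: 5, 10, 15, 20, 25, 30, 35, 40, 45, 50, 55
Adding these values together:

330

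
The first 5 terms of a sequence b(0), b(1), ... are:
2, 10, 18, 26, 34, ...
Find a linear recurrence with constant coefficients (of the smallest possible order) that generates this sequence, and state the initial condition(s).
Look for the lowest-order linear relation among consecutive terms.
Observation: consecutive differences are constant (= 8).
Check at n=2: 1·10 + 8 = 18. ✓

b(n) = b(n-1) + 8, b(0) = 2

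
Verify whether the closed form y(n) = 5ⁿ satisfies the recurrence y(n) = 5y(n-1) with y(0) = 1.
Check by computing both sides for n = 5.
From the recurrence with y(0) = 1:
  y(0) = 1, y(1) = 5, y(2) = 25, y(3) = 125, y(4) = 625, y(5) = 3125
  so the recurrence gives y(5) = 3125.
From the proposed closed form y(n) = 5ⁿ:
  y(5) = 3125.
Both sides give 3125 at n = 5, and the initial condition(s) match, so the closed form is consistent.

Yes, the closed form is correct.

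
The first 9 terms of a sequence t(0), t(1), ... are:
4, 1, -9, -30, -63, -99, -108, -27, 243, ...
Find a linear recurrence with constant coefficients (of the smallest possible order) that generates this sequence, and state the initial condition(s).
Look for the lowest-order linear relation among consecutive terms.
Observation: t(n) - 3·t(n-1) - (-3)·t(n-2) = 0 holds for the shown terms, and no order-1 relation t(n) = α·t(n-1) + β fits.
Check at n=3: 3·-9 + (-3)·1 = -30. ✓

t(n) = 3t(n-1) - 3t(n-2), t(0) = 4, t(1) = 1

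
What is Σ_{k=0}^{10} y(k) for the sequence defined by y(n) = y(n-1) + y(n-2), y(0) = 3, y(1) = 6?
Computing the sequence terms: 3, 6, 9, 15, 24, 39, 63, 102, 165, 267, 432
Adding these values together:

1125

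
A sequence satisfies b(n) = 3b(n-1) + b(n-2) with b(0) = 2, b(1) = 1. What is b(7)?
Computing the sequence terms:
2, 1, 5, 16, 53, 175, 578, 1909

1909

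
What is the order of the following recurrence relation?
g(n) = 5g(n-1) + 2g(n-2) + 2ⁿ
The order is the largest lag k for which g(n-k) appears. Here the deepest term is g(n-2) (the 2ⁿ term is non-homogeneous and does not affect the order), so the order is 2.

Order 2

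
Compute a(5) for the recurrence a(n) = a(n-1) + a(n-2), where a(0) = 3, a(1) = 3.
Computing the sequence terms:
3, 3, 6, 9, 15, 24

24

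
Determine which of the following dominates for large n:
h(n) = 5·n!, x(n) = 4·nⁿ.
Comparing growth rates:
Growth-rate hierarchy: log n ≺ any polynomial ≺ any exponential cⁿ (c>1) ≺ n! ≺ nⁿ.
super-exponential nⁿ dominates factorial asymptotically.

x(n) grows faster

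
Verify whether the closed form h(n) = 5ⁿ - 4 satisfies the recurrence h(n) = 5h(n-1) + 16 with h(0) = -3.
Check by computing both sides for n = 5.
From the recurrence with h(0) = -3:
  h(0) = -3, h(1) = 1, h(2) = 21, h(3) = 121, h(4) = 621, h(5) = 3121
  so the recurrence gives h(5) = 3121.
From the proposed closed form h(n) = 5ⁿ - 4:
  h(5) = 3121.
Both sides give 3121 at n = 5, and the initial condition(s) match, so the closed form is consistent.

Yes, the closed form is correct.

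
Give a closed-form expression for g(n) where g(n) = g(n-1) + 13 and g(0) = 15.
Recurrence: g(n) = g(n-1) + 13, initial: g(0) = 15.
Each step adds 13, so g(n) = g(0) + 13n = 13n + 15.

g(n) = 13n + 15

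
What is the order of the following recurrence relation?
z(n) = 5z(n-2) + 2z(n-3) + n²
The order is the largest lag k for which z(n-k) appears. Here the deepest term is z(n-3) (the n² term is non-homogeneous and does not affect the order), so the order is 3.

Order 3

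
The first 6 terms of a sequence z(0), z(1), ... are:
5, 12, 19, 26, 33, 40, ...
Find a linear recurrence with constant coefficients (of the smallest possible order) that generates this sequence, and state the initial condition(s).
Look for the lowest-order linear relation among consecutive terms.
Observation: consecutive differences are constant (= 7).
Check at n=2: 1·12 + 7 = 19. ✓

z(n) = z(n-1) + 7, z(0) = 5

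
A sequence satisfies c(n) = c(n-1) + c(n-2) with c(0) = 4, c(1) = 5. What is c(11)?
Computing the sequence terms:
4, 5, 9, 14, 23, 37, 60, 97, 157, 254, 411, 665

665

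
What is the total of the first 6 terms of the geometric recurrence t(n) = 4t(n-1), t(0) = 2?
Computing the sequence terms: 2, 8, 32, 128, 512, 2048
Adding these values together:

2730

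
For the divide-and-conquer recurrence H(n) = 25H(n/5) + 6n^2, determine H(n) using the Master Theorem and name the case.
Master Theorem template: H(n) = a·H(n/b) + f(n).
Here: a=25, b=5, f(n)=6n^2
Compute log_b(a) = log_5(25) = 2.
f(n) = 6n^2 = Θ(n^2). Case 2: H(n) = Θ(n^2 log n).

Case 2: H(n) = Θ(n^2 log n)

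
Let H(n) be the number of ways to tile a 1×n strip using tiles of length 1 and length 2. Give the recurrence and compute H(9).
Condition on the last tile: it has length 1 (leaving a 1×(n-1) strip) or length 2 (leaving a 1×(n-2) strip), so H(n) = H(n-1) + H(n-2) (order-2 linear recurrence).
For 0 ≤ i < 2 only unit tiles fit, so H(i) = 1.
Iterating the recurrence: H(2) = 2, H(3) = 3, H(4) = 5, H(5) = 8, H(6) = 13, H(7) = 21, H(8) = 34, H(9) = 55.

H(n) = H(n-1) + H(n-2), with H(i) = 1 for 0 ≤ i < 2; H(9) = 55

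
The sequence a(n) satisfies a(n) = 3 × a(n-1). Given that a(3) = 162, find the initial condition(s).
In general a(n) = 3ⁿ · a(0). At n = 3: a(0) = a(3) / 3^3 = 162 / 27 = 6.

a(0) = 6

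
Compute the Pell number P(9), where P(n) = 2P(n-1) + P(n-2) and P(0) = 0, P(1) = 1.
Computing the sequence terms:
0, 1, 2, 5, 12, 29, 70, 169, 408, 985

985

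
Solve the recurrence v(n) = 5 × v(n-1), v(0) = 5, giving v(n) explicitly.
Recurrence: v(n) = 5 × v(n-1), initial: v(0) = 5.
Each term is 5 times the previous, so this is geometric with ratio 5. After n steps: v(n) = v(0)·5ⁿ = 5·5ⁿ.

v(n) = 5·5ⁿ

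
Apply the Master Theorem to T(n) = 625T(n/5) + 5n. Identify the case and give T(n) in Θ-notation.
Master Theorem template: T(n) = a·T(n/b) + f(n).
Here: a=625, b=5, f(n)=5n
Compute log_b(a) = log_5(625) = 4.
f(n) = 5n = O(n^(4-ε)) with ε = 3. Case 1: T(n) = Θ(n^log_b(a)) = Θ(n^4).

Case 1: T(n) = Θ(n^4)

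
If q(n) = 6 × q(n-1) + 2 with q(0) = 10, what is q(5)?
Computing step by step:
q(0) = 10
q(1) = 6 × 10 + 2 = 62
q(2) = 6 × 62 + 2 = 374
q(3) = 6 × 374 + 2 = 2246
q(4) = 6 × 2246 + 2 = 13478
q(5) = 6 × 13478 + 2 = 80870

80870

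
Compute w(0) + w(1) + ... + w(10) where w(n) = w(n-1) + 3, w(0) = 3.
Computing the sequence terms: 3, 6, 9, 12, 15, 18, 21, 24, 27, 30, 33
Adding these values together:

198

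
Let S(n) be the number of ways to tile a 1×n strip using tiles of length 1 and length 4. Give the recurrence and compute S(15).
Condition on the last tile: it has length 1 (leaving a 1×(n-1) strip) or length 4 (leaving a 1×(n-4) strip), so S(n) = S(n-1) + S(n-4) (order-4 linear recurrence).
For 0 ≤ i < 4 only unit tiles fit, so S(i) = 1.
Iterating the recurrence: S(4) = 2, S(5) = 3, S(6) = 4, S(7) = 5, S(8) = 7, S(9) = 10, S(10) = 14, S(11) = 19, S(12) = 26, S(13) = 36, S(14) = 50, S(15) = 69.

S(n) = S(n-1) + S(n-4), with S(i) = 1 for 0 ≤ i < 4; S(15) = 69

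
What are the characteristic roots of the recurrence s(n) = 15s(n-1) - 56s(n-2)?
Substitute s(n) = rⁿ and divide through by rⁿ⁻²: r² - 15r + 56 = 0
Factor: (r - 8)(r - 7) = 0, so r = 8, 7.
General solution: s(n) = A·8ⁿ + B·7ⁿ

Characteristic: r² - 15r + 56 = 0, Roots: r = 8, 7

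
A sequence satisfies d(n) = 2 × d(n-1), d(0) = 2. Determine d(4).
Computing step by step:
d(0) = 2
d(1) = 2 × 2 = 4
d(2) = 2 × 4 = 8
d(3) = 2 × 8 = 16
d(4) = 2 × 16 = 32

32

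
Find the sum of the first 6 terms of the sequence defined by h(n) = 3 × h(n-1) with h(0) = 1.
Computing the sequence terms: 1, 3, 9, 27, 81, 243
Adding these values together:

364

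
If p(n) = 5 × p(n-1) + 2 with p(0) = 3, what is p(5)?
Computing step by step:
p(0) = 3
p(1) = 5 × 3 + 2 = 17
p(2) = 5 × 17 + 2 = 87
p(3) = 5 × 87 + 2 = 437
p(4) = 5 × 437 + 2 = 2187
p(5) = 5 × 2187 + 2 = 10937

10937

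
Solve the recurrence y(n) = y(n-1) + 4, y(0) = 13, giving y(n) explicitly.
Recurrence: y(n) = y(n-1) + 4, initial: y(0) = 13.
Each step adds 4, so y(n) = y(0) + 4n = 4n + 13.

y(n) = 4n + 13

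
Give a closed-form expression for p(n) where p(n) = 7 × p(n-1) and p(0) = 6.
Recurrence: p(n) = 7 × p(n-1), initial: p(0) = 6.
Each term is 7 times the previous, so this is geometric with ratio 7. After n steps: p(n) = p(0)·7ⁿ = 6·7ⁿ.

p(n) = 6·7ⁿ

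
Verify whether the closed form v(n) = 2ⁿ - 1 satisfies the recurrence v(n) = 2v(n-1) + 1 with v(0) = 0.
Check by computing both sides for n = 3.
From the recurrence with v(0) = 0:
  v(0) = 0, v(1) = 1, v(2) = 3, v(3) = 7
  so the recurrence gives v(3) = 7.
From the proposed closed form v(n) = 2ⁿ - 1:
  v(3) = 7.
Both sides give 7 at n = 3, and the initial condition(s) match, so the closed form is consistent.

Yes, the closed form is correct.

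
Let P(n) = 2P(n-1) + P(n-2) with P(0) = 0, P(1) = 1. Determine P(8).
Computing the sequence terms:
0, 1, 2, 5, 12, 29, 70, 169, 408

408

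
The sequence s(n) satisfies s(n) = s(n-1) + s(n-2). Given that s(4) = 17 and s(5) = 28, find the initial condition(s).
Work backwards using s(k) = s(k+2) - s(k+1):
s(3) = s(5) - s(4) = 28 - 17 = 11
s(2) = s(4) - s(3) = 17 - 11 = 6
s(1) = s(3) - s(2) = 11 - 6 = 5
s(0) = s(2) - s(1) = 6 - 5 = 1

s(0) = 1, s(1) = 5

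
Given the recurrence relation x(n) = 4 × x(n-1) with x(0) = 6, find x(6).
Computing step by step:
x(0) = 6
x(1) = 4 × 6 = 24
x(2) = 4 × 24 = 96
x(3) = 4 × 96 = 384
x(4) = 4 × 384 = 1536
x(5) = 4 × 1536 = 6144
x(6) = 4 × 6144 = 24576

24576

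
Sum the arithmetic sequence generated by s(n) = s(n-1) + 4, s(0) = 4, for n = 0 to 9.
Computing the sequence terms: 4, 8, 12, 16, 20, 24, 28, 32, 36, 40
Adding these values together:

220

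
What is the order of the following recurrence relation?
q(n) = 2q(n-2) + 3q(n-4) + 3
The order is the largest lag k for which q(n-k) appears. Here the deepest term is q(n-4) (the 3 term is non-homogeneous and does not affect the order), so the order is 4.

Order 4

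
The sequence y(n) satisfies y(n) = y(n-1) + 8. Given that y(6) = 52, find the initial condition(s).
y(6) = y(0) + 6·8, so y(0) = 52 - 48 = 4.

y(0) = 4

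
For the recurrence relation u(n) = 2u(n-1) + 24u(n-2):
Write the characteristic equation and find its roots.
Substitute u(n) = rⁿ and divide through by rⁿ⁻²: r² - 2r - 24 = 0
Factor: (r - 6)(r + 4) = 0, so r = 6, -4.
General solution: u(n) = A·6ⁿ + B·(-4)ⁿ

Characteristic: r² - 2r - 24 = 0, Roots: r = 6, -4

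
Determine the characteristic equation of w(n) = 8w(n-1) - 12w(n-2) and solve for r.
Substitute w(n) = rⁿ and divide through by rⁿ⁻²: r² - 8r + 12 = 0
Factor: (r - 6)(r - 2) = 0, so r = 6, 2.
General solution: w(n) = A·6ⁿ + B·2ⁿ

Characteristic: r² - 8r + 12 = 0, Roots: r = 6, 2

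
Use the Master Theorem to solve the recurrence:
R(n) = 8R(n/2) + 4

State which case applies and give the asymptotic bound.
Master Theorem template: R(n) = a·R(n/b) + f(n).
Here: a=8, b=2, f(n)=4
Compute log_b(a) = log_2(8) = 3.
f(n) = 4 = O(n^(3-ε)) with ε = 3. Case 1: R(n) = Θ(n^log_b(a)) = Θ(n^3).

Case 1: R(n) = Θ(n^3)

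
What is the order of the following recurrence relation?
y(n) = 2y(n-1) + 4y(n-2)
The order is the largest lag k for which y(n-k) appears. Here the deepest term is y(n-2), so the order is 2.

Order 2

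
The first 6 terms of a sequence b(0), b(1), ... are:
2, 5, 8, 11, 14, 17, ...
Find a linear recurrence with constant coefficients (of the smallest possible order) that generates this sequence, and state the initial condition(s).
Look for the lowest-order linear relation among consecutive terms.
Observation: consecutive differences are constant (= 3).
Check at n=2: 1·5 + 3 = 8. ✓

b(n) = b(n-1) + 3, b(0) = 2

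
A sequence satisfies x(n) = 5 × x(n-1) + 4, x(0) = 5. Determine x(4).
Computing step by step:
x(0) = 5
x(1) = 5 × 5 + 4 = 29
x(2) = 5 × 29 + 4 = 149
x(3) = 5 × 149 + 4 = 749
x(4) = 5 × 749 + 4 = 3749

3749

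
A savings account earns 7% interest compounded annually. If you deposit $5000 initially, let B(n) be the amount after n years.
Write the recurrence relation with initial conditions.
Each year the balance grows by 7%, i.e. is multiplied by 1 + 7/100 = 1.07, so B(n) = 1.07 × B(n-1). The initial deposit gives B(0) = 5000.
Unrolling gives the closed form B(n) = 5000 × (1.07)ⁿ.

B(n) = 1.07 × B(n-1), B(0) = 5000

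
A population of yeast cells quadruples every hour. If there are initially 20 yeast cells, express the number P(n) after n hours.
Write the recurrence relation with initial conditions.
Each hour multiplies the count by 4, so the count after n hours depends only on the count after n-1 hours: P(n) = 4 × P(n-1). The starting count gives P(0) = 20.
Unrolling n times gives the closed form P(n) = 20 × 4ⁿ.

P(n) = 4 × P(n-1), P(0) = 20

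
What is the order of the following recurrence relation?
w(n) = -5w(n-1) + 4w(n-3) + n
The order is the largest lag k for which w(n-k) appears. Here the deepest term is w(n-3) (the n term is non-homogeneous and does not affect the order), so the order is 3.

Order 3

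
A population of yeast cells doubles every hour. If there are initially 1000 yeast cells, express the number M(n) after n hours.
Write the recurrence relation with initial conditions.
Each hour multiplies the count by 2, so the count after n hours depends only on the count after n-1 hours: M(n) = 2 × M(n-1). The starting count gives M(0) = 1000.
Unrolling n times gives the closed form M(n) = 1000 × 2ⁿ.

M(n) = 2 × M(n-1), M(0) = 1000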